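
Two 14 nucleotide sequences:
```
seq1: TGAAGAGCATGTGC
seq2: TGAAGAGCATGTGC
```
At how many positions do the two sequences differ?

0

The two sequences are identical at every position.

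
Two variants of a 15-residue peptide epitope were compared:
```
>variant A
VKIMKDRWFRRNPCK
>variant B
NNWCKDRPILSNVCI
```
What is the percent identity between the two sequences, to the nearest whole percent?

Mismatches at positions 1, 2, 3, 4, 8, 9, 10, 11, 13, 15 (1-based): 10 of 15.
Identical positions: 5/15 = 33.33% → 33%.

33%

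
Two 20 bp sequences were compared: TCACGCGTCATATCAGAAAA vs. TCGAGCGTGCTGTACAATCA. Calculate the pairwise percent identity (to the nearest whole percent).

50%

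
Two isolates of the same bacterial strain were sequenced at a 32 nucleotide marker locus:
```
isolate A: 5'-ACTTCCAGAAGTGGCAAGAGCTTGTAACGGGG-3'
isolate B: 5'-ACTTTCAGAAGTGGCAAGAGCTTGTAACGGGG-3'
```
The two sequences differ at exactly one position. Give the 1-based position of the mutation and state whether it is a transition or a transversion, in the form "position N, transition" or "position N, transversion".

Position 5 changes C→T. C is a pyrimidine and T is a pyrimidine, so this is a transition.

position 5, transition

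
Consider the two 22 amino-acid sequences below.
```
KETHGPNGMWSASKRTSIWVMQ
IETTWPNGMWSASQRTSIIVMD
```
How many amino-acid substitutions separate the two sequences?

6

Mismatches (1-based): position 1: K→I; position 4: H→T; position 5: G→W; position 14: K→Q; position 19: W→I; position 22: Q→D.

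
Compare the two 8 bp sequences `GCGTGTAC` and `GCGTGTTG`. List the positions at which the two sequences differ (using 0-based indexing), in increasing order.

Differences at position 6 (A→T), position 7 (C→G).

6, 7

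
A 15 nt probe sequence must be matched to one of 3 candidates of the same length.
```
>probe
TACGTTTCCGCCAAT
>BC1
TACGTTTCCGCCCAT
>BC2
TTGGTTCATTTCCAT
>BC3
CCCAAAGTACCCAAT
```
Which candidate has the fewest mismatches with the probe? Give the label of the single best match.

BC1

Hamming distances to probe — BC1: 1; BC2: 8; BC3: 9.
Smallest is BC1 with 1 mismatch.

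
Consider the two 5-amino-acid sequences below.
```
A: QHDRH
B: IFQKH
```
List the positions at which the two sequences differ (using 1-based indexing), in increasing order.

Scanning 1-based: 1: Q/I; 2: H/F; 3: D/Q; 4: R/K.

1, 2, 3, 4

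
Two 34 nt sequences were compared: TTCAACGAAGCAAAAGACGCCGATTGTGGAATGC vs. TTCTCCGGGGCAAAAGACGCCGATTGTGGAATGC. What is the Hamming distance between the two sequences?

4

Mismatches (1-based): site 4: A→T; site 5: A→C; site 8: A→G; site 9: A→G.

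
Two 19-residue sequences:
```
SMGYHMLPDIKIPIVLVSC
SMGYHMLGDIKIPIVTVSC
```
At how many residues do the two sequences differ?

2

Mismatches (1-based): residue 8: P→G; residue 16: L→T.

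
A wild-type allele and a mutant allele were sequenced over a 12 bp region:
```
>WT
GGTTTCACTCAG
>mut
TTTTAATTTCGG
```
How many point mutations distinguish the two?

7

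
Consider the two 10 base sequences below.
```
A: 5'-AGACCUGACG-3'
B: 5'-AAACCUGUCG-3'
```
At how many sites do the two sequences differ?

Mismatches (1-based): site 2: G→A; site 8: A→U.

2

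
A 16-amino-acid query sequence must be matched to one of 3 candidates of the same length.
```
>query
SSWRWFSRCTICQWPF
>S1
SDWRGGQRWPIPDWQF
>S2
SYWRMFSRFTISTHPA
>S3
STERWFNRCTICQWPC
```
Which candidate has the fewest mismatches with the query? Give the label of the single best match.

Hamming distances to query — S1: 9; S2: 7; S3: 4.
Smallest is S3 with 4 mismatches.

S3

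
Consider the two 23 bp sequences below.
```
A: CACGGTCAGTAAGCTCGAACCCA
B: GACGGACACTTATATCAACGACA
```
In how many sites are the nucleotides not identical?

Comparing position by position, 10 sites differ: 1 (C/G), 6 (T/A), 9 (G/C), 11 (A/T), 13 (G/T), 14 (C/A), 17 (G/A), 19 (A/C), 20 (C/G), 21 (C/A).

10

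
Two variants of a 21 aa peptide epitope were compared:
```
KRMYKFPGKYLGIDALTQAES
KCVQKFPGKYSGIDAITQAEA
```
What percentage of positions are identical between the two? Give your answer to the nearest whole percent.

6 positions differ (2, 3, 4, 11, 16, 21), so 15 of 21 match: 15/21 = 71.43%.

71%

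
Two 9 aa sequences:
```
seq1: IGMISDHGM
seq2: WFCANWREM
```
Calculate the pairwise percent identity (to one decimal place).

11.1%

8 positions differ (1, 2, 3, 4, 5, 6, 7, 8), so 1 of 9 match: 1/9 = 11.11%.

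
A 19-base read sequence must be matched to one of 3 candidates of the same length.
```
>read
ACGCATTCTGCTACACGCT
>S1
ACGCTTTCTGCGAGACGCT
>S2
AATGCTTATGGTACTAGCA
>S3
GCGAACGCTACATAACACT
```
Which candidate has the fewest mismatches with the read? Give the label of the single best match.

Hamming distances to read — S1: 3; S2: 9; S3: 9.
Smallest is S1 with 3 mismatches.

S1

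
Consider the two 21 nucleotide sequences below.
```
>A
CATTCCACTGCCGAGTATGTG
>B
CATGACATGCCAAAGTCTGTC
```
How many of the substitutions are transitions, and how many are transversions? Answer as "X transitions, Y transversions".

Transitions (purine↔purine or pyrimidine↔pyrimidine): 8 C→T, 13 G→A.
Transversions (purine↔pyrimidine): 4 T→G, 5 C→A, 9 T→G, 10 G→C, 12 C→A, 17 A→C, 21 G→C.

2 transitions, 7 transversions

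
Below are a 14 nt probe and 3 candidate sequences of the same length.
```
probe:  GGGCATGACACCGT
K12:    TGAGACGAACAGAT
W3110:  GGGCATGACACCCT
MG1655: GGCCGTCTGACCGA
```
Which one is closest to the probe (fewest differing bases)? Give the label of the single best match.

W3110

K12 differs at 9 bases; W3110 differs at 1 base; MG1655 differs at 6 bases. The closest is W3110.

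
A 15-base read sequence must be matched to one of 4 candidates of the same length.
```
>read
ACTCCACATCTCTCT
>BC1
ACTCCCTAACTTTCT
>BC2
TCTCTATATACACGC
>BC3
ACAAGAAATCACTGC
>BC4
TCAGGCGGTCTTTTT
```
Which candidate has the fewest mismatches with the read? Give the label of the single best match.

BC1 differs at 4 positions; BC2 differs at 9 positions; BC3 differs at 7 positions; BC4 differs at 9 positions. The closest is BC1.

BC1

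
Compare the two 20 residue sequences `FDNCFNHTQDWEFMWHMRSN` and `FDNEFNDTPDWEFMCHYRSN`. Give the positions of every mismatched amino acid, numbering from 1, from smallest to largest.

Differences at position 4 (C→E), position 7 (H→D), position 9 (Q→P), position 15 (W→C), position 17 (M→Y).

4, 7, 9, 15, 17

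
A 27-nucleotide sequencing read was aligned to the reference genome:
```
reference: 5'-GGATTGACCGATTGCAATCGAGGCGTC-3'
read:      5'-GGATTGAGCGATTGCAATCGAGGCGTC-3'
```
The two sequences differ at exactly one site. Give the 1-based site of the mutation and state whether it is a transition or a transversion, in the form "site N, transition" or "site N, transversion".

site 8, transversion

Site 8 changes C→G. C is a pyrimidine and G is a purine, so this is a transversion.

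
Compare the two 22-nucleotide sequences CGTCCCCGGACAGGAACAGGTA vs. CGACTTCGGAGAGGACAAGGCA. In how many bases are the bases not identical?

Comparing position by position, 7 bases differ: 3 (T/A), 5 (C/T), 6 (C/T), 11 (C/G), 16 (A/C), 17 (C/A), 21 (T/C).

7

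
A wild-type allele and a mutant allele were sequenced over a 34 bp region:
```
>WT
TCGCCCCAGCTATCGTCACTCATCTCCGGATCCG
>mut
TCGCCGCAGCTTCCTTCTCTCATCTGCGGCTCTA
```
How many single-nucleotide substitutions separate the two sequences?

9

The sequences differ at positions 6, 12, 13, 15, 18, 26, 30, 33, 34 (1-based) — 9 in total.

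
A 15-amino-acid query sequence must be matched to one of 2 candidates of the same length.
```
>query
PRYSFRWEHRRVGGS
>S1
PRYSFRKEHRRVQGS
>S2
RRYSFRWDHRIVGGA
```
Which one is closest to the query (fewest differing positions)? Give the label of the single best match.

S1 differs at 2 positions; S2 differs at 4 positions. The closest is S1.

S1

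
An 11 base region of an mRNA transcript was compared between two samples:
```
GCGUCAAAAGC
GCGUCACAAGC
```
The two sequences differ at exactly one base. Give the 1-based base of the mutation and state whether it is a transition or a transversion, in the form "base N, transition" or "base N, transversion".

base 7, transversion

The sequences differ only at base 7: A→C (purine→pyrimidine), a transversion.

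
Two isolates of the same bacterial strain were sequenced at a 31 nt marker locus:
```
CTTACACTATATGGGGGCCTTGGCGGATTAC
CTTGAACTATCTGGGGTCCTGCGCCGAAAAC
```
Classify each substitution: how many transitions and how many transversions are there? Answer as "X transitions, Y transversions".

1 transition, 8 transversions

Transitions (purine↔purine or pyrimidine↔pyrimidine): 4 A→G.
Transversions (purine↔pyrimidine): 5 C→A, 11 A→C, 17 G→T, 21 T→G, 22 G→C, 25 G→C, 28 T→A, 29 T→A.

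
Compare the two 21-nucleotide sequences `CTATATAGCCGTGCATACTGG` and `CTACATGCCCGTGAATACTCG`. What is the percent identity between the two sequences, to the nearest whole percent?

5 positions differ (4, 7, 8, 14, 20), so 16 of 21 match: 16/21 = 76.19%.

76%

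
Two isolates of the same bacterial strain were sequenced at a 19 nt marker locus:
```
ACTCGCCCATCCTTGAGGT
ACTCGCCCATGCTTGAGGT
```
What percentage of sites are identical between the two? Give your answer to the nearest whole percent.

95%

Mismatch at position 11 (1-based): 1 of 19.
Identical positions: 18/19 = 94.74% → 95%.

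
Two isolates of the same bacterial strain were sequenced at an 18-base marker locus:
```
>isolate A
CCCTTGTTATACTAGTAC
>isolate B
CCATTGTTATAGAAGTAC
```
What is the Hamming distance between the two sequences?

The sequences differ at sites 3, 12, 13 (1-based) — 3 in total.

3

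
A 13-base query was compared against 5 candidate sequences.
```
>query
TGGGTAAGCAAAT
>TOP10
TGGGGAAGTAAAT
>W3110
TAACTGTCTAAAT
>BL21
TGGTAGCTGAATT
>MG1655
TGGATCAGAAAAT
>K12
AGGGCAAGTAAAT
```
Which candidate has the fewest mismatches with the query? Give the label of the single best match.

TOP10

Hamming distances to query — TOP10: 2; W3110: 7; BL21: 7; MG1655: 3; K12: 3.
Smallest is TOP10 with 2 mismatches.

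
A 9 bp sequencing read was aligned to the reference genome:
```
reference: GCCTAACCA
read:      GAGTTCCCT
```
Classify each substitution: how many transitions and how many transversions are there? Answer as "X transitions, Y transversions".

Transitions (purine↔purine or pyrimidine↔pyrimidine): none.
Transversions (purine↔pyrimidine): 2 C→A, 3 C→G, 5 A→T, 6 A→C, 9 A→T.

0 transitions, 5 transversions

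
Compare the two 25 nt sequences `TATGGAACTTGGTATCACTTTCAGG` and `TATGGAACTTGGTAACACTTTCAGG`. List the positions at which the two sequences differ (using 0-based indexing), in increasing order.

14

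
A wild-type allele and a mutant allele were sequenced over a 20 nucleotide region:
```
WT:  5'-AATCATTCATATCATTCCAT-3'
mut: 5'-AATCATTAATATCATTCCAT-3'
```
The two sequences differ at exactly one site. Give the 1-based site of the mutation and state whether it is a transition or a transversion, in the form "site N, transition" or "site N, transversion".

site 8, transversion

The sequences differ only at site 8: C→A (pyrimidine→purine), a transversion.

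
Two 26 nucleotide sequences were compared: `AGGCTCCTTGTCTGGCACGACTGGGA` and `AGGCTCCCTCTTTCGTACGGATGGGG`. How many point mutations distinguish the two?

8

The sequences differ at bases 8, 10, 12, 14, 16, 20, 21, 26 (1-based) — 8 in total.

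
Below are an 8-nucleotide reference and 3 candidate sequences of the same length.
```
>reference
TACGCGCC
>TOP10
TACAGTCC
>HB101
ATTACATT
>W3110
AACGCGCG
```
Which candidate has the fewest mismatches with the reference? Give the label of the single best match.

W3110

Hamming distances to reference — TOP10: 3; HB101: 7; W3110: 2.
Smallest is W3110 with 2 mismatches.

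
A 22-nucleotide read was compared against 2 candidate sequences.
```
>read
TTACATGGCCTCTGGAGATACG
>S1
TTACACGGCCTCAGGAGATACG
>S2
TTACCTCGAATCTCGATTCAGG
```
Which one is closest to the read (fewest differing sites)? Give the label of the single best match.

S1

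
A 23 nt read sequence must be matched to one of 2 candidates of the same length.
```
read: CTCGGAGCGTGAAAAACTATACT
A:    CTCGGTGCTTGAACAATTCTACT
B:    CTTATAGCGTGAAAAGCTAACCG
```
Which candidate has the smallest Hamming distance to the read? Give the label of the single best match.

A

A differs at 5 sites; B differs at 7 sites. The closest is A.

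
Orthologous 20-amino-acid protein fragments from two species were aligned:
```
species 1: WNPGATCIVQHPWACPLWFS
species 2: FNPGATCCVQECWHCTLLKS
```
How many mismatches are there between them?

8

Comparing position by position, 8 positions differ: 1 (W/F), 8 (I/C), 11 (H/E), 12 (P/C), 14 (A/H), 16 (P/T), 18 (W/L), 19 (F/K).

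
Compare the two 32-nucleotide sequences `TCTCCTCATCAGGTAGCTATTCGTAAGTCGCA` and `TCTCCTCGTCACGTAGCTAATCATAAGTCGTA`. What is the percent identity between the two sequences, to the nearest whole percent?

5 positions differ (8, 12, 20, 23, 31), so 27 of 32 match: 27/32 = 84.38%.

84%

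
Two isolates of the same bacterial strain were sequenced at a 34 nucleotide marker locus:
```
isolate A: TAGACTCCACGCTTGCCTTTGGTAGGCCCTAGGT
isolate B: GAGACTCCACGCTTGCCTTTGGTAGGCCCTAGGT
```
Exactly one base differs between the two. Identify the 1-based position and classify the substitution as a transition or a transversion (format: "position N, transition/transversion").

position 1, transversion

The sequences differ only at position 1: T→G (pyrimidine→purine), a transversion.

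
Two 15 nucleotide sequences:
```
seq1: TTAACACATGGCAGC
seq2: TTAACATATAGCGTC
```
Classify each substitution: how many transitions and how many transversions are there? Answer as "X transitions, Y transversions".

3 transitions, 1 transversion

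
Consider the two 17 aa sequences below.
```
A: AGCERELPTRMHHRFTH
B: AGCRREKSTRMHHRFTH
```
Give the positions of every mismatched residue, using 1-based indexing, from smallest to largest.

Differences at position 4 (E→R), position 7 (L→K), position 8 (P→S).

4, 7, 8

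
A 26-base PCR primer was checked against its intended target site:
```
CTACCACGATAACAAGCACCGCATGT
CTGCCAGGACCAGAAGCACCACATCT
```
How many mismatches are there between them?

7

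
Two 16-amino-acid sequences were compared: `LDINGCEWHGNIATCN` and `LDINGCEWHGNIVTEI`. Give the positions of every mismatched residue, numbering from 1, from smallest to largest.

13, 15, 16

Differences at position 13 (A→V), position 15 (C→E), position 16 (N→I).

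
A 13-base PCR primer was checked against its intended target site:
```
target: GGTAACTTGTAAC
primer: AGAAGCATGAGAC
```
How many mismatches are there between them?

6

Comparing position by position, 6 bases differ: 1 (G/A), 3 (T/A), 5 (A/G), 7 (T/A), 10 (T/A), 11 (A/G).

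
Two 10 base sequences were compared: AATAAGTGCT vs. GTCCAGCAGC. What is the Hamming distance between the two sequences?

8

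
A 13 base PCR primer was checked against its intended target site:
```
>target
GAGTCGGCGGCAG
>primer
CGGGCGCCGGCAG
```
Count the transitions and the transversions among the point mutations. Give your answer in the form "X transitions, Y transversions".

1 transition, 3 transversions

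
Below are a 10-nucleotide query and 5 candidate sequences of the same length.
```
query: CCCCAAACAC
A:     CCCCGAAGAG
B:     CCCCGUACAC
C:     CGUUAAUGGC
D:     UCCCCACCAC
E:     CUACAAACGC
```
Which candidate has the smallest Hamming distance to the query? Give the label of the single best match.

A differs at 3 positions; B differs at 2 positions; C differs at 6 positions; D differs at 3 positions; E differs at 3 positions. The closest is B.

B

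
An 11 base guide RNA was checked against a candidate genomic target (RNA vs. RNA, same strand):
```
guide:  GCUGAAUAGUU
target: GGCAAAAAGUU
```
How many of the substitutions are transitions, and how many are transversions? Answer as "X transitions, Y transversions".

2 transitions, 2 transversions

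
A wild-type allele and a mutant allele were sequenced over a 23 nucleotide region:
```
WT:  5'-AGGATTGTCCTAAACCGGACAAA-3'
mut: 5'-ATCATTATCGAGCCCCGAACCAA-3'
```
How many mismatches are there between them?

The sequences differ at bases 2, 3, 7, 10, 11, 12, 13, 14, 18, 21 (1-based) — 10 in total.

10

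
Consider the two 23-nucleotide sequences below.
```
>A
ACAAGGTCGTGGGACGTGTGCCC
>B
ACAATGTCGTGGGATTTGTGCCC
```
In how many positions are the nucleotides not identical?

The sequences differ at positions 5, 15, 16 (1-based) — 3 in total.

3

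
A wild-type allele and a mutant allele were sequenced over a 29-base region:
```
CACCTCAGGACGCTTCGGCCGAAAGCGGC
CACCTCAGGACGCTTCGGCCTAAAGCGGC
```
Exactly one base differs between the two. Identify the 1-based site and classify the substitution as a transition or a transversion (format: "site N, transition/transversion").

site 21, transversion

The sequences differ only at site 21: G→T (purine→pyrimidine), a transversion.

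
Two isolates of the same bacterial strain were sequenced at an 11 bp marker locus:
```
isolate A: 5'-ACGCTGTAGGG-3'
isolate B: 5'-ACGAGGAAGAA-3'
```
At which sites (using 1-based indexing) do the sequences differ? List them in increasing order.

Differences at site 4 (C→A), site 5 (T→G), site 7 (T→A), site 10 (G→A), site 11 (G→A).

4, 5, 7, 10, 11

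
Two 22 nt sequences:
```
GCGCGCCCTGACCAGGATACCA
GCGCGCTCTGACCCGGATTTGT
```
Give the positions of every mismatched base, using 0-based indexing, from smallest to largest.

6, 13, 18, 19, 20, 21

Scanning 0-based: 6: C/T; 13: A/C; 18: A/T; 19: C/T; 20: C/G; 21: A/T.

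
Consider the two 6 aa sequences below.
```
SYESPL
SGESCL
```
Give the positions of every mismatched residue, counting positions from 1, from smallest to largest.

2, 5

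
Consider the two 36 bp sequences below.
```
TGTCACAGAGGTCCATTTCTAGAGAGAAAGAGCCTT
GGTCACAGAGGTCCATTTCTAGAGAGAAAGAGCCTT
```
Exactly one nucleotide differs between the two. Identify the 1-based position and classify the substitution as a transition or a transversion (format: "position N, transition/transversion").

The sequences differ only at position 1: T→G (pyrimidine→purine), a transversion.

position 1, transversion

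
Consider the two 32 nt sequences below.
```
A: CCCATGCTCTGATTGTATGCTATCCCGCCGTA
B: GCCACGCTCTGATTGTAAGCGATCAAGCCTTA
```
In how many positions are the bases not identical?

7

Comparing position by position, 7 positions differ: 1 (C/G), 5 (T/C), 18 (T/A), 21 (T/G), 25 (C/A), 26 (C/A), 30 (G/T).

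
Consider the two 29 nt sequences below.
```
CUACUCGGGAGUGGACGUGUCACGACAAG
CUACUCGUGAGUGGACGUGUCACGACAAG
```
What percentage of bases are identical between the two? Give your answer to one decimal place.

96.6%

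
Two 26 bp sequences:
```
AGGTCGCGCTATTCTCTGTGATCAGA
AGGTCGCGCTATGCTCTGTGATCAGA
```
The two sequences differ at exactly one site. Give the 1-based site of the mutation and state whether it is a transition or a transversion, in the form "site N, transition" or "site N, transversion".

site 13, transversion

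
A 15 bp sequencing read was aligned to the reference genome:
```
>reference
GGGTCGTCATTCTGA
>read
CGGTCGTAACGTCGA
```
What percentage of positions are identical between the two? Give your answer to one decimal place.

6 positions differ (1, 8, 10, 11, 12, 13), so 9 of 15 match: 9/15 = 60%.

60.0%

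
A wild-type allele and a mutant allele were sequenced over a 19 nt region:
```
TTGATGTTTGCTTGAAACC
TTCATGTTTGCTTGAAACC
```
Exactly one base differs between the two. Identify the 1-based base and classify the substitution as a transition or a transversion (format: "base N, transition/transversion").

base 3, transversion

Base 3 changes G→C. G is a purine and C is a pyrimidine, so this is a transversion.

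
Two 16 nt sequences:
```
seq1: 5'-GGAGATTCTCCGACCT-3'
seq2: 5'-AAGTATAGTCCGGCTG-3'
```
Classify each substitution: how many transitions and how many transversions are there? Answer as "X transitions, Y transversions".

5 transitions, 4 transversions

Mismatches (1-based):
base 1: G→A (purine→purine, transition)
base 2: G→A (purine→purine, transition)
base 3: A→G (purine→purine, transition)
base 4: G→T (purine→pyrimidine, transversion)
base 7: T→A (pyrimidine→purine, transversion)
base 8: C→G (pyrimidine→purine, transversion)
base 13: A→G (purine→purine, transition)
base 15: C→T (pyrimidine→pyrimidine, transition)
base 16: T→G (pyrimidine→purine, transversion)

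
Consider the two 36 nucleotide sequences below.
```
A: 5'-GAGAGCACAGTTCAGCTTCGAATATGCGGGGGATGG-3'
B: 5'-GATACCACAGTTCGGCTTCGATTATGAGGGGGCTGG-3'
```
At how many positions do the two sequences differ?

6

Mismatches (1-based): position 3: G→T; position 5: G→C; position 14: A→G; position 22: A→T; position 27: C→A; position 33: A→C.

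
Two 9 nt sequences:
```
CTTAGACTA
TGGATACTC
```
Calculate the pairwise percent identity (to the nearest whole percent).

5 positions differ (1, 2, 3, 5, 9), so 4 of 9 match: 4/9 = 44.44%.

44%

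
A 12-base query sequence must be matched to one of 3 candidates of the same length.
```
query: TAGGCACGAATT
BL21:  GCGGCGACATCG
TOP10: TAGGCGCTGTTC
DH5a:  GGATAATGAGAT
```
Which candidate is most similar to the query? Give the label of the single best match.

TOP10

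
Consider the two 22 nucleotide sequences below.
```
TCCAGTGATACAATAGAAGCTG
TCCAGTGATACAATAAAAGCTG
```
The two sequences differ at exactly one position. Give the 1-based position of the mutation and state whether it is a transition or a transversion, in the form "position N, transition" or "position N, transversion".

position 16, transition

The sequences differ only at position 16: G→A (purine→purine), a transition.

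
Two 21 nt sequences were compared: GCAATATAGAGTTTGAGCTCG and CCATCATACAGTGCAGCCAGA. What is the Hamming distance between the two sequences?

12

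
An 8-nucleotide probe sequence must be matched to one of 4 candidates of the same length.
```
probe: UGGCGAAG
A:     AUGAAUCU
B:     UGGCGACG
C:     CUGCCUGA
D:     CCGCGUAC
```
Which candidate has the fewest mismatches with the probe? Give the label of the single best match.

B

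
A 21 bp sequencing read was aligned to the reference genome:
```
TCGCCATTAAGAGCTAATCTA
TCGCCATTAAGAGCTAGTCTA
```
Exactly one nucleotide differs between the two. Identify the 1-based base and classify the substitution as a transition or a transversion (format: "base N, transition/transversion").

The sequences differ only at base 17: A→G (purine→purine), a transition.

base 17, transition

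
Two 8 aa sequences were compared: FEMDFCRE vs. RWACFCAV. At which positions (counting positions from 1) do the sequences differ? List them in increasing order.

1, 2, 3, 4, 7, 8

Scanning 1-based: 1: F/R; 2: E/W; 3: M/A; 4: D/C; 7: R/A; 8: E/V.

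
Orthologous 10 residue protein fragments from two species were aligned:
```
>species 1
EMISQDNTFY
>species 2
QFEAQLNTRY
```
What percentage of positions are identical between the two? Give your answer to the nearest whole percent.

40%

Mismatches at positions 1, 2, 3, 4, 6, 9 (1-based): 6 of 10.
Identical positions: 4/10 = 40% → 40%.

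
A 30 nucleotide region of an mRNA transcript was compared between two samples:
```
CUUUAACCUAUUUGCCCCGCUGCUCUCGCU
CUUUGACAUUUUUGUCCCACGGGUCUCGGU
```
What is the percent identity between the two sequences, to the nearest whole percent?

73%

8 positions differ (5, 8, 10, 15, 19, 21, 23, 29), so 22 of 30 match: 22/30 = 73.33%.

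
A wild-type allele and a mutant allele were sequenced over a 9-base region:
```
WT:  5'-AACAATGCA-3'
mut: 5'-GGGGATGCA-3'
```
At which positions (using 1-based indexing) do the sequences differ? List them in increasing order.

1, 2, 3, 4

Differences at position 1 (A→G), position 2 (A→G), position 3 (C→G), position 4 (A→G).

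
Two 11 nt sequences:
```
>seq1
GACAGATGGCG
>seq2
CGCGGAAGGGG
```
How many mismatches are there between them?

5

The sequences differ at bases 1, 2, 4, 7, 10 (1-based) — 5 in total.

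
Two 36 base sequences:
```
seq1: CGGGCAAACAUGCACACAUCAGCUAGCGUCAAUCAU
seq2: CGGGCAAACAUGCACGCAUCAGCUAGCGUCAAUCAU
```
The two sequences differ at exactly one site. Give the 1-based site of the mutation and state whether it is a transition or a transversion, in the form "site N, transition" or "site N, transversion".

site 16, transition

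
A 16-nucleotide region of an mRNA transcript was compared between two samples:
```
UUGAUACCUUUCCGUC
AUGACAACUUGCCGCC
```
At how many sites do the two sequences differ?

Mismatches (1-based): site 1: U→A; site 5: U→C; site 7: C→A; site 11: U→G; site 15: U→C.

5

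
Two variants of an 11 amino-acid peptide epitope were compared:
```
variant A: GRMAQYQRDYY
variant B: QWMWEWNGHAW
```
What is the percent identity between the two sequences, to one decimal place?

10 positions differ (1, 2, 4, 5, 6, 7, 8, 9, 10, 11), so 1 of 11 match: 1/11 = 9.091%.

9.1%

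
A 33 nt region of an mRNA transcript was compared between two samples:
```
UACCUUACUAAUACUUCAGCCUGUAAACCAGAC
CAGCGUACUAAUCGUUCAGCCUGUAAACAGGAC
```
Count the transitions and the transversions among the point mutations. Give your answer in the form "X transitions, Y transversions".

2 transitions, 5 transversions

Transitions (purine↔purine or pyrimidine↔pyrimidine): 1 U→C, 30 A→G.
Transversions (purine↔pyrimidine): 3 C→G, 5 U→G, 13 A→C, 14 C→G, 29 C→A.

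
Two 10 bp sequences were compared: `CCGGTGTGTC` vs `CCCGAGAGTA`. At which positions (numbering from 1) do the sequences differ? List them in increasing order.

Scanning 1-based: 3: G/C; 5: T/A; 7: T/A; 10: C/A.

3, 5, 7, 10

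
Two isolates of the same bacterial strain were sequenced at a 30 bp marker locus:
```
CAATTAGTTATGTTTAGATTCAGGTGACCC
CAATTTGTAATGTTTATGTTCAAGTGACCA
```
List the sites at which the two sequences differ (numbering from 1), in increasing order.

6, 9, 17, 18, 23, 30

Differences at site 6 (A→T), site 9 (T→A), site 17 (G→T), site 18 (A→G), site 23 (G→A), site 30 (C→A).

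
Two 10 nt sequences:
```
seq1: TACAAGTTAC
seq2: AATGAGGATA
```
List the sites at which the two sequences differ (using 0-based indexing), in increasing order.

Differences at site 0 (T→A), site 2 (C→T), site 3 (A→G), site 6 (T→G), site 7 (T→A), site 8 (A→T), site 9 (C→A).

0, 2, 3, 6, 7, 8, 9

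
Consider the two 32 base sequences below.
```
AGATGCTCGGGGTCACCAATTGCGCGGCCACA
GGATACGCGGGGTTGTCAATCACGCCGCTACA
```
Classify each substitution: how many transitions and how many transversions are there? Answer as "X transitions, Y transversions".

8 transitions, 2 transversions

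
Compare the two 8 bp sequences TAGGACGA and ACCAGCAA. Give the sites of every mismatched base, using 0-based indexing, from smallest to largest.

0, 1, 2, 3, 4, 6

Differences at site 0 (T→A), site 1 (A→C), site 2 (G→C), site 3 (G→A), site 4 (A→G), site 6 (G→A).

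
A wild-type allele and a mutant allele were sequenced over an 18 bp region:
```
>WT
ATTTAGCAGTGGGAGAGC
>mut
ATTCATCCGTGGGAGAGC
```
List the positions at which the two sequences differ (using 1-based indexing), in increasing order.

4, 6, 8

Scanning 1-based: 4: T/C; 6: G/T; 8: A/C.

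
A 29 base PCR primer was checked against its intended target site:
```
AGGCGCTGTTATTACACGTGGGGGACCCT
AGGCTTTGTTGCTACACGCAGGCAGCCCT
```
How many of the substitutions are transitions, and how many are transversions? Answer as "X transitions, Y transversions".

7 transitions, 2 transversions

Transitions (purine↔purine or pyrimidine↔pyrimidine): 6 C→T, 11 A→G, 12 T→C, 19 T→C, 20 G→A, 24 G→A, 25 A→G.
Transversions (purine↔pyrimidine): 5 G→T, 23 G→C.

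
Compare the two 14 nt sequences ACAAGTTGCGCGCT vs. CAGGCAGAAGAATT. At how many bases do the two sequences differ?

12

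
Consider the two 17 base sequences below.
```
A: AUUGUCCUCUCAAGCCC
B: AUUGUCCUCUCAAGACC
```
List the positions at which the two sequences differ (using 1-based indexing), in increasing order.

15

Differences at position 15 (C→A).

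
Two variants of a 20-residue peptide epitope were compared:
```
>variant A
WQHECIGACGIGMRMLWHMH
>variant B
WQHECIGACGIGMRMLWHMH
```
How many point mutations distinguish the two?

0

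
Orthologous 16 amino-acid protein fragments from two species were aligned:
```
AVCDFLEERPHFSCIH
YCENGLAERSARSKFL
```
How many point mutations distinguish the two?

Comparing position by position, 12 residues differ: 1 (A/Y), 2 (V/C), 3 (C/E), 4 (D/N), 5 (F/G), 7 (E/A), 10 (P/S), 11 (H/A), 12 (F/R), 14 (C/K), 15 (I/F), 16 (H/L).

12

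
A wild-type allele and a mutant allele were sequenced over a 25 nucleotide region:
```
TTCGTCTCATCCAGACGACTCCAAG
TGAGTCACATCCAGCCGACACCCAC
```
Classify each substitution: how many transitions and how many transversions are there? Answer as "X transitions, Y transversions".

Transitions (purine↔purine or pyrimidine↔pyrimidine): none.
Transversions (purine↔pyrimidine): 2 T→G, 3 C→A, 7 T→A, 15 A→C, 20 T→A, 23 A→C, 25 G→C.

0 transitions, 7 transversions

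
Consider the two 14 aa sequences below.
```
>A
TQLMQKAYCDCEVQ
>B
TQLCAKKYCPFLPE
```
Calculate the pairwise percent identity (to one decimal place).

8 positions differ (4, 5, 7, 10, 11, 12, 13, 14), so 6 of 14 match: 6/14 = 42.86%.

42.9%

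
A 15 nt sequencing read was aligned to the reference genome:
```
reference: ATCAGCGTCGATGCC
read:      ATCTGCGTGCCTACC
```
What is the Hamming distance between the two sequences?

Mismatches (1-based): base 4: A→T; base 9: C→G; base 10: G→C; base 11: A→C; base 13: G→A.

5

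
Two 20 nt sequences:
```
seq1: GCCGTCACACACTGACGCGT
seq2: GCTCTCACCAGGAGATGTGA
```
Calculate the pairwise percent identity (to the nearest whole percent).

50%

Mismatches at positions 3, 4, 9, 10, 11, 12, 13, 16, 18, 20 (1-based): 10 of 20.
Identical positions: 10/20 = 50% → 50%.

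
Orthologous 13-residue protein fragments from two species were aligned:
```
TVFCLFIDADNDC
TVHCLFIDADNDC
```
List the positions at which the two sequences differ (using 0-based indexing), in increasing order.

Differences at position 2 (F→H).

2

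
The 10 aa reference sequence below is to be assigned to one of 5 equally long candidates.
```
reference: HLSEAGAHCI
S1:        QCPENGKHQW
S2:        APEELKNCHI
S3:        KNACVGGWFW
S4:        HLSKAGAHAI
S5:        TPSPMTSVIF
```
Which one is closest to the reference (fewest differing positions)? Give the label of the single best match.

S4

Hamming distances to reference — S1: 7; S2: 8; S3: 9; S4: 2; S5: 9.
Smallest is S4 with 2 mismatches.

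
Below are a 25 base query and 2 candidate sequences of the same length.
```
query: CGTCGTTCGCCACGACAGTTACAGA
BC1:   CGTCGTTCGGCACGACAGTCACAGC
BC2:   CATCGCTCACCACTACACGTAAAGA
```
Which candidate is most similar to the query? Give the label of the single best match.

Hamming distances to query — BC1: 3; BC2: 7.
Smallest is BC1 with 3 mismatches.

BC1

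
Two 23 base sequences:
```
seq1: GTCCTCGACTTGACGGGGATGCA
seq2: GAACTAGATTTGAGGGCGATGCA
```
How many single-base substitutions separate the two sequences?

6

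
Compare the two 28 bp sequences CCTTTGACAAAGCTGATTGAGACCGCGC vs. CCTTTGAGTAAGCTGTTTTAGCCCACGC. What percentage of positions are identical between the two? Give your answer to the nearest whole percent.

79%

6 positions differ (8, 9, 16, 19, 22, 25), so 22 of 28 match: 22/28 = 78.57%.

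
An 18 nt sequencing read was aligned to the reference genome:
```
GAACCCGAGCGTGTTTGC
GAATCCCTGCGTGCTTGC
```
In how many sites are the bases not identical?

4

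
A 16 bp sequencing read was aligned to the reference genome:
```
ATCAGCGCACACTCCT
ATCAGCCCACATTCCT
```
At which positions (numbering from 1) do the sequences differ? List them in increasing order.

7, 12

Scanning 1-based: 7: G/C; 12: C/T.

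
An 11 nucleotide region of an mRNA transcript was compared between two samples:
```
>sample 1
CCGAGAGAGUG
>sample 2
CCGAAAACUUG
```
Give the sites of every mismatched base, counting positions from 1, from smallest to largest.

Differences at site 5 (G→A), site 7 (G→A), site 8 (A→C), site 9 (G→U).

5, 7, 8, 9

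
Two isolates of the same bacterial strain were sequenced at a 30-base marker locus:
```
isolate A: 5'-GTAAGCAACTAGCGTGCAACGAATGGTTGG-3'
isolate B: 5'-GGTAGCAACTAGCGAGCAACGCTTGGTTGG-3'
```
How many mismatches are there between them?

Comparing position by position, 5 positions differ: 2 (T/G), 3 (A/T), 15 (T/A), 22 (A/C), 23 (A/T).

5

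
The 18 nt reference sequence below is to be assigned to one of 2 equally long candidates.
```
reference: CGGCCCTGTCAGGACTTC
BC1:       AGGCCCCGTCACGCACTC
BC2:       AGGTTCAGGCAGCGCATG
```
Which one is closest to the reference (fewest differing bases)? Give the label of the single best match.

Hamming distances to reference — BC1: 6; BC2: 9.
Smallest is BC1 with 6 mismatches.

BC1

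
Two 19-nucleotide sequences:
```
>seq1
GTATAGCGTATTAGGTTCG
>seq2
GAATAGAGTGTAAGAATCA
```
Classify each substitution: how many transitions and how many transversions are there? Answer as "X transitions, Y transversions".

3 transitions, 4 transversions

Transitions (purine↔purine or pyrimidine↔pyrimidine): 10 A→G, 15 G→A, 19 G→A.
Transversions (purine↔pyrimidine): 2 T→A, 7 C→A, 12 T→A, 16 T→A.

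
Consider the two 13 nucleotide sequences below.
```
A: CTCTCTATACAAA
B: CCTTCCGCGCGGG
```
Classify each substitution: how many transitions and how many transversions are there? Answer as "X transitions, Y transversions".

9 transitions, 0 transversions

Transitions (purine↔purine or pyrimidine↔pyrimidine): 2 T→C, 3 C→T, 6 T→C, 7 A→G, 8 T→C, 9 A→G, 11 A→G, 12 A→G, 13 A→G.
Transversions (purine↔pyrimidine): none.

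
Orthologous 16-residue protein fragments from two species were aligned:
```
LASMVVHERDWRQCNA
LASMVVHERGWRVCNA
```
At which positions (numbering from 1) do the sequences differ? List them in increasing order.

10, 13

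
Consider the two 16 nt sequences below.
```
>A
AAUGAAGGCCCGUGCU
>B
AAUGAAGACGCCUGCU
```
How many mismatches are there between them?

3

Mismatches (1-based): site 8: G→A; site 10: C→G; site 12: G→C.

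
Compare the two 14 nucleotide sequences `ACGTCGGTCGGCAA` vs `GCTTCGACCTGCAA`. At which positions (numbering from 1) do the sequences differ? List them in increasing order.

1, 3, 7, 8, 10

Differences at position 1 (A→G), position 3 (G→T), position 7 (G→A), position 8 (T→C), position 10 (G→T).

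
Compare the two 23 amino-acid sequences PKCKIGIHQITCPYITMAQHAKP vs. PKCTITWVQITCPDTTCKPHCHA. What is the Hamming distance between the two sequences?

12

Comparing position by position, 12 residues differ: 4 (K/T), 6 (G/T), 7 (I/W), 8 (H/V), 14 (Y/D), 15 (I/T), 17 (M/C), 18 (A/K), 19 (Q/P), 21 (A/C), 22 (K/H), 23 (P/A).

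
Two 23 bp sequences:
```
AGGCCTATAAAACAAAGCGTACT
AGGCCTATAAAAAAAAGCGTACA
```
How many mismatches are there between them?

Mismatches (1-based): site 13: C→A; site 23: T→A.

2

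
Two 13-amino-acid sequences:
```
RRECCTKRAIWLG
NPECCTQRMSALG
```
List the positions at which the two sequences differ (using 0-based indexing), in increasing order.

0, 1, 6, 8, 9, 10

Differences at position 0 (R→N), position 1 (R→P), position 6 (K→Q), position 8 (A→M), position 9 (I→S), position 10 (W→A).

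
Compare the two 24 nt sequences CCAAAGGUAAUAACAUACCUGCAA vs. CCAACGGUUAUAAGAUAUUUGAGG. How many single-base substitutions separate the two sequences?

8

The sequences differ at positions 5, 9, 14, 18, 19, 22, 23, 24 (1-based) — 8 in total.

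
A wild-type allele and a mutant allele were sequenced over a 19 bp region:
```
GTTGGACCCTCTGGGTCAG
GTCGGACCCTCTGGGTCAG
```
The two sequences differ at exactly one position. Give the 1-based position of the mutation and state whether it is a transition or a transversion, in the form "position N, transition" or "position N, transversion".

Position 3 changes T→C. T is a pyrimidine and C is a pyrimidine, so this is a transition.

position 3, transition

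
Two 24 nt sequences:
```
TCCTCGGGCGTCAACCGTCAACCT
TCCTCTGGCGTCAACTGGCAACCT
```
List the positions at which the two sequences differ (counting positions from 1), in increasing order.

6, 16, 18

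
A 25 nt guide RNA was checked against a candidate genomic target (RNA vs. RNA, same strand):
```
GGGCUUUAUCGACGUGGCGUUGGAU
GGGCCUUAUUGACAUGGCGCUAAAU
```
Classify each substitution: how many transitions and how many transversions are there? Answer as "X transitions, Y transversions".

6 transitions, 0 transversions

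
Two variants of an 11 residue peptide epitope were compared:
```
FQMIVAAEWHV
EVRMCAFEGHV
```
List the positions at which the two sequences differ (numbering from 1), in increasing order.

Scanning 1-based: 1: F/E; 2: Q/V; 3: M/R; 4: I/M; 5: V/C; 7: A/F; 9: W/G.

1, 2, 3, 4, 5, 7, 9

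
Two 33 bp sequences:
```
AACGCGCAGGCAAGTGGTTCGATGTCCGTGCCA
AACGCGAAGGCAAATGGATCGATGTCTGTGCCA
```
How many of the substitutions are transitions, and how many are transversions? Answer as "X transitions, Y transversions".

Transitions (purine↔purine or pyrimidine↔pyrimidine): 14 G→A, 27 C→T.
Transversions (purine↔pyrimidine): 7 C→A, 18 T→A.

2 transitions, 2 transversions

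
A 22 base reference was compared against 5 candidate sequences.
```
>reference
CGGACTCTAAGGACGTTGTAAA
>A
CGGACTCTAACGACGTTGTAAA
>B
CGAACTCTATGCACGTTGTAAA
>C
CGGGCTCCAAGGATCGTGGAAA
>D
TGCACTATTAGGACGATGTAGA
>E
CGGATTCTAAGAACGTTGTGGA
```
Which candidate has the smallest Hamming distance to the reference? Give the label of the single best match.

A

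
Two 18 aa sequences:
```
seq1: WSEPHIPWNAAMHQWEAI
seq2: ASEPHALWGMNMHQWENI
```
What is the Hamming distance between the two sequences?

The sequences differ at residues 1, 6, 7, 9, 10, 11, 17 (1-based) — 7 in total.

7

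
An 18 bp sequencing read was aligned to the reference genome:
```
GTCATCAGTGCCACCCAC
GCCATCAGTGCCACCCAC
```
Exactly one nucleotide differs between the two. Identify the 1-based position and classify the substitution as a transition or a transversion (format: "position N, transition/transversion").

position 2, transition

The sequences differ only at position 2: T→C (pyrimidine→pyrimidine), a transition.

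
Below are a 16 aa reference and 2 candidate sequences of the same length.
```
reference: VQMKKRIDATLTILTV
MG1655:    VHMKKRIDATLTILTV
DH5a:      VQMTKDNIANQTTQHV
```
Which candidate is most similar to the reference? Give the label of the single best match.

MG1655 differs at 1 position; DH5a differs at 9 positions. The closest is MG1655.

MG1655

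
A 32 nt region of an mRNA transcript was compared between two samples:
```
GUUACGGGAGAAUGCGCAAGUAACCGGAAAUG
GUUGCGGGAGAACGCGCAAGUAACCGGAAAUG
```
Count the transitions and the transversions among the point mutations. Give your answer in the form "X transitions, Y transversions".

2 transitions, 0 transversions

Mismatches (1-based):
position 4: A→G (purine→purine, transition)
position 13: U→C (pyrimidine→pyrimidine, transition)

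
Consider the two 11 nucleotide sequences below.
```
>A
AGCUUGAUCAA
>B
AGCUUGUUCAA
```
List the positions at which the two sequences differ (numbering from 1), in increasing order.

7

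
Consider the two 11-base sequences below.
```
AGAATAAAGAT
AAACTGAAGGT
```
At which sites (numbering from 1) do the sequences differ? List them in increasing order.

2, 4, 6, 10

Differences at site 2 (G→A), site 4 (A→C), site 6 (A→G), site 10 (A→G).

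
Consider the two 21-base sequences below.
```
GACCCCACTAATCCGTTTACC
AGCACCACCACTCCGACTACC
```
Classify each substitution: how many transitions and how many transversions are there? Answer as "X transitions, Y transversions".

Mismatches (1-based):
position 1: G→A (purine→purine, transition)
position 2: A→G (purine→purine, transition)
position 4: C→A (pyrimidine→purine, transversion)
position 9: T→C (pyrimidine→pyrimidine, transition)
position 11: A→C (purine→pyrimidine, transversion)
position 16: T→A (pyrimidine→purine, transversion)
position 17: T→C (pyrimidine→pyrimidine, transition)

4 transitions, 3 transversions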